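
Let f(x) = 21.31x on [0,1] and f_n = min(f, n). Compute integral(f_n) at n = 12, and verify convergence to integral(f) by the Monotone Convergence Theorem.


f(x) = 21.31x on [0,1]; f_n(x) = min(21.31x, n). At n = 12:
Step 1: f(x) reaches 12 at x = 12/21.31 = 0.563116
Step 2: integral(f_12) = integral(21.31x, 0, 0.563116) + integral(12, 0.563116, 1)
       = 21.31*0.563116^2/2 + 12*(1 - 0.563116)
       = 3.378695 + 5.242609
       = 8.621305
Step 3: As n -> infinity, f_n increases to f, so by MCT integral(f_n) -> integral(f) = 21.31/2 = 10.655.
Convergence: integral(f_12) = 8.621305 -> 10.655 as n -> infinity


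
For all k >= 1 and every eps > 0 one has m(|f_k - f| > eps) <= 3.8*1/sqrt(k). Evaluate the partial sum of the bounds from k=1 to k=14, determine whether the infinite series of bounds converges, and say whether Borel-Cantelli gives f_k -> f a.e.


Step 1: List the terms 3.8*1/sqrt(k) for k = 1 to 14:
  k=1: 3.8
  k=2: 2.687006
  k=3: 2.193931
  k=4: 1.9
  k=5: 1.699412
  k=6: 1.551344
  k=7: 1.436265
  k=8: 1.343503
  k=9: 1.266667
  k=10: 1.201666
  k=11: 1.145743
  k=12: 1.096966
  k=13: 1.05393
  k=14: 1.015593
Step 2: Partial sum = 3.8 + 2.687006 + 2.193931 + 1.9 + 1.699412 + 1.551344 + 1.436265 + 1.343503 + 1.266667 + 1.201666 + 1.145743 + 1.096966 + 1.05393 + 1.015593
     = 23.392024
Step 3: The full series sum_(k>=1) 3.8*1/sqrt(k) diverges (p-series with p = 1/2 <= 1; a nonzero constant multiple of a divergent series diverges).
Step 4: The (first) Borel-Cantelli lemma requires a summable sequence of measures, so it does not apply here;
        from this bound alone no conclusion about a.e. convergence can be drawn (convergence in measure still
        gives an a.e.-convergent subsequence, but not a.e. convergence of the whole sequence).
Conclusion: series diverges; Borel-Cantelli is inconclusive about a.e. convergence of f_k.


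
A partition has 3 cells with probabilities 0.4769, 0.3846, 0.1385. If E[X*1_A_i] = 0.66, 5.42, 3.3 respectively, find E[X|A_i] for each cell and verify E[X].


For each cell A_i: E[X|A_i] = E[X*1_A_i] / P(A_i)
Step 1: E[X|A_1] = 0.66 / 0.4769 = 1.383938
Step 2: E[X|A_2] = 5.42 / 0.3846 = 14.092564
Step 3: E[X|A_3] = 3.3 / 0.1385 = 23.826715
Verification: E[X] = sum E[X*1_A_i] = 0.66 + 5.42 + 3.3 = 9.38


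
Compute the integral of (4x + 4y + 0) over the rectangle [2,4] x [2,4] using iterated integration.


By Fubini, integrate in x first, then y.
Step 1: Fix y, integrate over x in [2,4]:
  integral(4x + 4y + 0, x=2..4)
  = 4*(4^2 - 2^2)/2 + (4y + 0)*(4 - 2)
  = 24 + (4y + 0)*2
  = 24 + 8y + 0
  = 24 + 8y
Step 2: Integrate over y in [2,4]:
  integral(24 + 8y, y=2..4)
  = 24*2 + 8*(4^2 - 2^2)/2
  = 48 + 48
  = 96


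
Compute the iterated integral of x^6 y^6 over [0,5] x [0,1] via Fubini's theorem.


By Fubini's theorem, the double integral factors as a product of single integrals:
Step 1: integral_0^5 x^6 dx = [x^7/7] from 0 to 5
     = 5^7/7 = 11160.714286
Step 2: integral_0^1 y^6 dy = [y^7/7] from 0 to 1
     = 1^7/7 = 0.142857
Step 3: Double integral = 11160.714286 * 0.142857 = 1594.387755


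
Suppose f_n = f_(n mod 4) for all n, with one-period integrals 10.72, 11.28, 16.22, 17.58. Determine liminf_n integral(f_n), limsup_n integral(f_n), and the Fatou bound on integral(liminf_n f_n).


The sequence (integral(f_n)) is periodic with period 4, repeating the values 10.72, 11.28, 16.22, 17.58 indefinitely.
Step 1: For a periodic sequence, every tail (a_m, a_(m+1), ...) contains all 4 period values infinitely often.
Step 2: Hence inf of every tail = min of the period values = min(10.72, 11.28, 16.22, 17.58) = 10.72.
        liminf_n integral(f_n) = sup over m of (inf of tail from m) = 10.72.
Step 3: Similarly sup of every tail = max of the period values = 17.58.
        limsup_n integral(f_n) = 17.58.
Step 4: Fatou's lemma: integral(liminf_n f_n) <= liminf_n integral(f_n) = 10.72.
        So the integral of the pointwise liminf is at most 10.72.


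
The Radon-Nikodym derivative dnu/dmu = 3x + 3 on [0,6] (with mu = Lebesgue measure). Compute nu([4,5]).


nu(A) = integral_A (dnu/dmu) dmu = integral_4^5 (3x + 3) dx
Step 1: Antiderivative F(x) = (3/2)x^2 + 3x
Step 2: F(5) = (3/2)*5^2 + 3*5 = 37.5 + 15 = 52.5
Step 3: F(4) = (3/2)*4^2 + 3*4 = 24 + 12 = 36
Step 4: nu([4,5]) = F(5) - F(4) = 52.5 - 36 = 16.5


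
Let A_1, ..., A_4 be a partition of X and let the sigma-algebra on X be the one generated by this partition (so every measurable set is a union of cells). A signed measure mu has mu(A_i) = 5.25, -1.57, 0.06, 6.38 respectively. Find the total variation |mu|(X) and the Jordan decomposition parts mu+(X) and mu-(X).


Step 1: Every measurable set is a union of atoms (the cells / points), so a Hahn decomposition is
  obtained by grouping atoms by sign: P = union of atoms with mu > 0, N = union of the remaining atoms.
  Atoms in P (indices): 1, 3, 4;  atoms in N (indices): 2
  Positive values: 5.25, 0.06, 6.38
  Negative values: -1.57
Step 2: mu+(X) = mu(P) = sum of positive atom values = 11.69
Step 3: mu-(X) = -mu(N) = sum of |negative atom values| = 1.57
Step 4: |mu|(X) = mu+(X) + mu-(X) = 11.69 + 1.57 = 13.26


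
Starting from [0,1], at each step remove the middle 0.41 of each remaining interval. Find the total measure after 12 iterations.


Step 1: At each step, fraction remaining = 1 - 0.41 = 0.59
Step 2: After 12 steps, measure = (0.59)^12
Result = 0.001779


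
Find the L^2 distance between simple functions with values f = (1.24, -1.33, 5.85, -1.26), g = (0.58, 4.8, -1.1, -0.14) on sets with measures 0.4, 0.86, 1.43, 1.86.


Step 1: Compute differences f_i - g_i:
  1.24 - 0.58 = 0.66
  -1.33 - 4.8 = -6.13
  5.85 - -1.1 = 6.95
  -1.26 - -0.14 = -1.12
Step 2: Compute |diff|^2 * measure for each set:
  |0.66|^2 * 0.4 = 0.4356 * 0.4 = 0.17424
  |-6.13|^2 * 0.86 = 37.5769 * 0.86 = 32.316134
  |6.95|^2 * 1.43 = 48.3025 * 1.43 = 69.072575
  |-1.12|^2 * 1.86 = 1.2544 * 1.86 = 2.333184
Step 3: Sum = 103.896133
Step 4: ||f-g||_2 = (103.896133)^(1/2) = 10.192945


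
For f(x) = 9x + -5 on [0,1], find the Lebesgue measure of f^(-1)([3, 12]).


f^(-1)([3, 12]) = {x : 3 <= 9x + -5 <= 12}
Solving: (3 - -5)/9 <= x <= (12 - -5)/9
= [0.888889, 1.888889]
Intersecting with [0,1]: [0.888889, 1]
Measure = 1 - 0.888889 = 0.111111


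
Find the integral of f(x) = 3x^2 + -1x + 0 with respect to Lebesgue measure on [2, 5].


The Lebesgue integral of a Riemann-integrable function agrees with the Riemann integral.
Antiderivative F(x) = (3/3)x^3 + (-1/2)x^2 + 0x
F(5) = (3/3)*5^3 + (-1/2)*5^2 + 0*5
     = (3/3)*125 + (-1/2)*25 + 0*5
     = 125 + -12.5 + 0
     = 112.5
F(2) = 6
Integral = F(5) - F(2) = 112.5 - 6 = 106.5


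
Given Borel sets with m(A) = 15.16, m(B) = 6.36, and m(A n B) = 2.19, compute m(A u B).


By inclusion-exclusion: m(A u B) = m(A) + m(B) - m(A n B)
= 15.16 + 6.36 - 2.19
= 19.33


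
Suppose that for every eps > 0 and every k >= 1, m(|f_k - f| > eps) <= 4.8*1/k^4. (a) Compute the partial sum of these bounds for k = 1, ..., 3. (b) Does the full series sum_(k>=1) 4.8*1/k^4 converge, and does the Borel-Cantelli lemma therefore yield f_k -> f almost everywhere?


Step 1: List the terms 4.8*1/k^4 for k = 1 to 3:
  k=1: 4.8
  k=2: 0.3
  k=3: 0.059259
Step 2: Partial sum = 4.8 + 0.3 + 0.059259
     = 5.159259
Step 3: The full series sum_(k>=1) 4.8*1/k^4 converges (p-series with p = 4 > 1; a constant multiple of a convergent series converges).
Step 4: Fix eps > 0. Since sum_k m(|f_k - f| > eps) < infinity, the Borel-Cantelli lemma gives
        m(limsup_k {|f_k - f| > eps}) = 0, i.e. for a.e. x, |f_k(x) - f(x)| <= eps for all large k.
        Applying this with eps = 1/j for j = 1, 2, ... and intersecting the countably many full-measure sets,
        for a.e. x we get limsup_k |f_k(x) - f(x)| <= 1/j for every j, hence f_k -> f almost everywhere.
Conclusion: series converges; Borel-Cantelli yields f_k -> f a.e.


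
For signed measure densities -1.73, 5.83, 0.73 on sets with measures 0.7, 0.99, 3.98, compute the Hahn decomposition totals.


Step 1: Compute signed measure on each set:
  Set 1: -1.73 * 0.7 = -1.211
  Set 2: 5.83 * 0.99 = 5.7717
  Set 3: 0.73 * 3.98 = 2.9054
Step 2: Total signed measure = (-1.211) + (5.7717) + (2.9054)
     = 7.4661
Step 3: Positive part mu+(X) = sum of positive contributions = 8.6771
Step 4: Negative part mu-(X) = |sum of negative contributions| = 1.211


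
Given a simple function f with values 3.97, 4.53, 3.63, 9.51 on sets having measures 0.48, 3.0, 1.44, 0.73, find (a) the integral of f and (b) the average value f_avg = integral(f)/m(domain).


Step 1: Integral = sum(value_i * measure_i)
= 3.97*0.48 + 4.53*3.0 + 3.63*1.44 + 9.51*0.73
= 1.9056 + 13.59 + 5.2272 + 6.9423
= 27.6651
Step 2: Total measure of domain = 0.48 + 3.0 + 1.44 + 0.73 = 5.65
Step 3: Average value = 27.6651 / 5.65 = 4.896478


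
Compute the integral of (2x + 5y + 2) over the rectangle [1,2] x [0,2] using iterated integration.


By Fubini, integrate in x first, then y.
Step 1: Fix y, integrate over x in [1,2]:
  integral(2x + 5y + 2, x=1..2)
  = 2*(2^2 - 1^2)/2 + (5y + 2)*(2 - 1)
  = 3 + (5y + 2)*1
  = 3 + 5y + 2
  = 5 + 5y
Step 2: Integrate over y in [0,2]:
  integral(5 + 5y, y=0..2)
  = 5*2 + 5*(2^2 - 0^2)/2
  = 10 + 10
  = 20


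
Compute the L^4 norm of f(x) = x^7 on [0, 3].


Step 1: ||f||_4 = (integral_0^3 |x^7|^4 dx)^(1/4)
     = (integral_0^3 x^28 dx)^(1/4)
Step 2: integral_0^3 x^28 dx = [x^29/(29)] from 0 to 3 = 3^29/29
     = 68630377364883/29 = 2.366565e+12
Step 3: ||f||_4 = (2.366565e+12)^(1/4) = 1240.308149


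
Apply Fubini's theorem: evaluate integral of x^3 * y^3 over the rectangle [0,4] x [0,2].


By Fubini's theorem, the double integral factors as a product of single integrals:
Step 1: integral_0^4 x^3 dx = [x^4/4] from 0 to 4
     = 4^4/4 = 64
Step 2: integral_0^2 y^3 dy = [y^4/4] from 0 to 2
     = 2^4/4 = 4
Step 3: Double integral = 64 * 4 = 256


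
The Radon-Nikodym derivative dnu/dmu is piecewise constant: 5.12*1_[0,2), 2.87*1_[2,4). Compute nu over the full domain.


Integrate each piece of the Radon-Nikodym derivative:
Step 1: integral_0^2 5.12 dx = 5.12*(2-0) = 5.12*2 = 10.24
Step 2: integral_2^4 2.87 dx = 2.87*(4-2) = 2.87*2 = 5.74
Total: 10.24 + 5.74 = 15.98


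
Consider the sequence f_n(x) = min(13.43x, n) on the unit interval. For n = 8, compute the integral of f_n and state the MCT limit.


f(x) = 13.43x on [0,1]; f_n(x) = min(13.43x, n). At n = 8:
Step 1: f(x) reaches 8 at x = 8/13.43 = 0.595681
Step 2: integral(f_8) = integral(13.43x, 0, 0.595681) + integral(8, 0.595681, 1)
       = 13.43*0.595681^2/2 + 8*(1 - 0.595681)
       = 2.382725 + 3.23455
       = 5.617275
Step 3: As n -> infinity, f_n increases to f, so by MCT integral(f_n) -> integral(f) = 13.43/2 = 6.715.
Convergence: integral(f_8) = 5.617275 -> 6.715 as n -> infinity


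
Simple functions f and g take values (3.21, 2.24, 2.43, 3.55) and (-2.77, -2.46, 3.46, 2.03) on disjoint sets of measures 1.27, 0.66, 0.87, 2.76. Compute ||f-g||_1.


Step 1: Compute differences f_i - g_i:
  3.21 - -2.77 = 5.98
  2.24 - -2.46 = 4.7
  2.43 - 3.46 = -1.03
  3.55 - 2.03 = 1.52
Step 2: Compute |diff|^1 * measure for each set:
  |5.98|^1 * 1.27 = 5.98 * 1.27 = 7.5946
  |4.7|^1 * 0.66 = 4.7 * 0.66 = 3.102
  |-1.03|^1 * 0.87 = 1.03 * 0.87 = 0.8961
  |1.52|^1 * 2.76 = 1.52 * 2.76 = 4.1952
Step 3: Sum = 15.7879
Step 4: ||f-g||_1 = (15.7879)^(1/1) = 15.7879


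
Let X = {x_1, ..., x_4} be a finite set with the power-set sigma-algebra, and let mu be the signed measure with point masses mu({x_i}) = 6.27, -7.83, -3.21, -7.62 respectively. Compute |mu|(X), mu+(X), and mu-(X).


Step 1: Every measurable set is a union of atoms (the cells / points), so a Hahn decomposition is
  obtained by grouping atoms by sign: P = union of atoms with mu > 0, N = union of the remaining atoms.
  Atoms in P (indices): 1;  atoms in N (indices): 2, 3, 4
  Positive values: 6.27
  Negative values: -7.83, -3.21, -7.62
Step 2: mu+(X) = mu(P) = sum of positive atom values = 6.27
Step 3: mu-(X) = -mu(N) = sum of |negative atom values| = 18.66
Step 4: |mu|(X) = mu+(X) + mu-(X) = 6.27 + 18.66 = 24.93


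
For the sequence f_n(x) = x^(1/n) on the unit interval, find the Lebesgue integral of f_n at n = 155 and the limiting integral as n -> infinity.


At n = 155: f_155(x) = x^(1/155).
Step 1: integral(x^(1/155), 0, 1) = [x^(1/155+1) / (1/155+1)] from 0 to 1
     = 1 / (1/155 + 1) = 1 / ((155+1)/155) = 155/(155+1)
     = 155/156 = 0.99359
Step 2: As n -> infinity, f_n(x) = x^(1/n) -> 1 for x in (0,1], and f_n is increasing in n.
By MCT, lim_n integral(f_n) = integral(lim_n f_n) = integral(1, 0, 1) = 1.
Step 3: Verify convergence: 155/156 = 0.99359 -> 1


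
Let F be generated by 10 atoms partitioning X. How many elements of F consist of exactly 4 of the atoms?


Each element of F is a union of some subset of the 10 atoms.
Elements that are unions of exactly 4 atoms correspond to 4-element subsets of the 10 atoms.
Count = C(10, 4) = 10! / (4! * 6!) = 210.


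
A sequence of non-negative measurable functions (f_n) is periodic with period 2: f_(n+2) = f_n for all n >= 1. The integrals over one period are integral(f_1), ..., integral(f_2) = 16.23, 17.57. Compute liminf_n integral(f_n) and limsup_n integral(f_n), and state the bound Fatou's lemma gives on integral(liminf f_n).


The sequence (integral(f_n)) is periodic with period 2, repeating the values 16.23, 17.57 indefinitely.
Step 1: For a periodic sequence, every tail (a_m, a_(m+1), ...) contains all 2 period values infinitely often.
Step 2: Hence inf of every tail = min of the period values = min(16.23, 17.57) = 16.23.
        liminf_n integral(f_n) = sup over m of (inf of tail from m) = 16.23.
Step 3: Similarly sup of every tail = max of the period values = 17.57.
        limsup_n integral(f_n) = 17.57.
Step 4: Fatou's lemma: integral(liminf_n f_n) <= liminf_n integral(f_n) = 16.23.
        So the integral of the pointwise liminf is at most 16.23.


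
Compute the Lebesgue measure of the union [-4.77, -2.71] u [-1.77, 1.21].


For pairwise disjoint intervals, m(union) = sum of lengths.
= (-2.71 - -4.77) + (1.21 - -1.77)
= 2.06 + 2.98
= 5.04


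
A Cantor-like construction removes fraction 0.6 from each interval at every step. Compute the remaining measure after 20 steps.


Step 1: At each step, fraction remaining = 1 - 0.6 = 0.4
Step 2: After 20 steps, measure = (0.4)^20
Result = 1.099512e-08


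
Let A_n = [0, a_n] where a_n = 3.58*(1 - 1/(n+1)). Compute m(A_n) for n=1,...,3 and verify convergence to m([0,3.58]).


By continuity of measure from below: if A_n increases to A, then m(A_n) -> m(A).
Here A = [0, 3.58], so m(A) = 3.58
Step 1: a_1 = 3.58*(1 - 1/2) = 1.79, m(A_1) = 1.79
Step 2: a_2 = 3.58*(1 - 1/3) = 2.3867, m(A_2) = 2.3867
Step 3: a_3 = 3.58*(1 - 1/4) = 2.685, m(A_3) = 2.685
Limit: m(A_n) -> m([0,3.58]) = 3.58


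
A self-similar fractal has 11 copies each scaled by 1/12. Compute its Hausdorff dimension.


For a self-similar set with N copies scaled by 1/r:
dim_H = log(N)/log(r) = log(11)/log(12)
= 2.397895/2.484907
= 0.964984


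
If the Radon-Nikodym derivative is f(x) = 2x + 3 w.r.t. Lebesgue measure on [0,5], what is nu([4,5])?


nu(A) = integral_A (dnu/dmu) dmu = integral_4^5 (2x + 3) dx
Step 1: Antiderivative F(x) = (2/2)x^2 + 3x
Step 2: F(5) = (2/2)*5^2 + 3*5 = 25 + 15 = 40
Step 3: F(4) = (2/2)*4^2 + 3*4 = 16 + 12 = 28
Step 4: nu([4,5]) = F(5) - F(4) = 40 - 28 = 12


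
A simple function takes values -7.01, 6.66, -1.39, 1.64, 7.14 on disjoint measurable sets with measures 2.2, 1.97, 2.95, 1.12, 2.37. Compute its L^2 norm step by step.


Step 1: Compute |f_i|^2 for each value:
  |-7.01|^2 = 49.1401
  |6.66|^2 = 44.3556
  |-1.39|^2 = 1.9321
  |1.64|^2 = 2.6896
  |7.14|^2 = 50.9796
Step 2: Multiply by measures and sum:
  49.1401 * 2.2 = 108.10822
  44.3556 * 1.97 = 87.380532
  1.9321 * 2.95 = 5.699695
  2.6896 * 1.12 = 3.012352
  50.9796 * 2.37 = 120.821652
Sum = 108.10822 + 87.380532 + 5.699695 + 3.012352 + 120.821652 = 325.022451
Step 3: Take the p-th root:
||f||_2 = (325.022451)^(1/2) = 18.028379


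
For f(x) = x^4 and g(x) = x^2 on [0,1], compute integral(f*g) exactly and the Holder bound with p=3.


Step 1: Exact integral of f*g = integral(x^6, 0, 1) = 1/7
     = 0.142857
Step 2: Holder bound with p=3, q=1.5:
  ||f||_p = (integral x^12 dx)^(1/3) = (1/13)^(1/3) = 0.42529
  ||g||_q = (integral x^3 dx)^(1/1.5) = (1/4)^(1/1.5) = 0.39685
Step 3: Holder bound = ||f||_p * ||g||_q = 0.42529 * 0.39685 = 0.168777
Verification: 0.142857 <= 0.168777 (Holder holds)


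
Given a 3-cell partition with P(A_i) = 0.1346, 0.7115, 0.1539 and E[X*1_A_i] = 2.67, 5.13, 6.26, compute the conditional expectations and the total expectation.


For each cell A_i: E[X|A_i] = E[X*1_A_i] / P(A_i)
Step 1: E[X|A_1] = 2.67 / 0.1346 = 19.836553
Step 2: E[X|A_2] = 5.13 / 0.7115 = 7.210119
Step 3: E[X|A_3] = 6.26 / 0.1539 = 40.675763
Verification: E[X] = sum E[X*1_A_i] = 2.67 + 5.13 + 6.26 = 14.06


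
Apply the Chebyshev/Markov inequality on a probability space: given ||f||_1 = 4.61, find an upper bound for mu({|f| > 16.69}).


Chebyshev/Markov inequality: mu(|f| > eps) <= (||f||_p / eps)^p
Step 1: ||f||_1 / eps = 4.61 / 16.69 = 0.276213
Step 2: Raise to power p = 1:
  (0.276213)^1 = 0.276213
Step 3: Therefore mu(|f| > 16.69) <= 0.276213


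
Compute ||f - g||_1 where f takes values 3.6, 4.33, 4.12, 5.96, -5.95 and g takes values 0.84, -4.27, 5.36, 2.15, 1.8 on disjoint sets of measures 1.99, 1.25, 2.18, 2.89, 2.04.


Step 1: Compute differences f_i - g_i:
  3.6 - 0.84 = 2.76
  4.33 - -4.27 = 8.6
  4.12 - 5.36 = -1.24
  5.96 - 2.15 = 3.81
  -5.95 - 1.8 = -7.75
Step 2: Compute |diff|^1 * measure for each set:
  |2.76|^1 * 1.99 = 2.76 * 1.99 = 5.4924
  |8.6|^1 * 1.25 = 8.6 * 1.25 = 10.75
  |-1.24|^1 * 2.18 = 1.24 * 2.18 = 2.7032
  |3.81|^1 * 2.89 = 3.81 * 2.89 = 11.0109
  |-7.75|^1 * 2.04 = 7.75 * 2.04 = 15.81
Step 3: Sum = 45.7665
Step 4: ||f-g||_1 = (45.7665)^(1/1) = 45.7665


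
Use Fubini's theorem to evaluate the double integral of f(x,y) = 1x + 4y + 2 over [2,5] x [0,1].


By Fubini, integrate in x first, then y.
Step 1: Fix y, integrate over x in [2,5]:
  integral(1x + 4y + 2, x=2..5)
  = 1*(5^2 - 2^2)/2 + (4y + 2)*(5 - 2)
  = 10.5 + (4y + 2)*3
  = 10.5 + 12y + 6
  = 16.5 + 12y
Step 2: Integrate over y in [0,1]:
  integral(16.5 + 12y, y=0..1)
  = 16.5*1 + 12*(1^2 - 0^2)/2
  = 16.5 + 6
  = 22.5


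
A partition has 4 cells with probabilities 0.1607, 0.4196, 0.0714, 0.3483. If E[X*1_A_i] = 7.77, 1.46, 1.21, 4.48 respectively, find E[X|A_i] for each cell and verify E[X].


For each cell A_i: E[X|A_i] = E[X*1_A_i] / P(A_i)
Step 1: E[X|A_1] = 7.77 / 0.1607 = 48.350965
Step 2: E[X|A_2] = 1.46 / 0.4196 = 3.479504
Step 3: E[X|A_3] = 1.21 / 0.0714 = 16.946779
Step 4: E[X|A_4] = 4.48 / 0.3483 = 12.862475
Verification: E[X] = sum E[X*1_A_i] = 7.77 + 1.46 + 1.21 + 4.48 = 14.92


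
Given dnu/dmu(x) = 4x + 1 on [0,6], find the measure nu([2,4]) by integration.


nu(A) = integral_A (dnu/dmu) dmu = integral_2^4 (4x + 1) dx
Step 1: Antiderivative F(x) = (4/2)x^2 + 1x
Step 2: F(4) = (4/2)*4^2 + 1*4 = 32 + 4 = 36
Step 3: F(2) = (4/2)*2^2 + 1*2 = 8 + 2 = 10
Step 4: nu([2,4]) = F(4) - F(2) = 36 - 10 = 26


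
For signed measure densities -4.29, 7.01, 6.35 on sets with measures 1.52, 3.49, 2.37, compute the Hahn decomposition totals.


Step 1: Compute signed measure on each set:
  Set 1: -4.29 * 1.52 = -6.5208
  Set 2: 7.01 * 3.49 = 24.4649
  Set 3: 6.35 * 2.37 = 15.0495
Step 2: Total signed measure = (-6.5208) + (24.4649) + (15.0495)
     = 32.9936
Step 3: Positive part mu+(X) = sum of positive contributions = 39.5144
Step 4: Negative part mu-(X) = |sum of negative contributions| = 6.5208


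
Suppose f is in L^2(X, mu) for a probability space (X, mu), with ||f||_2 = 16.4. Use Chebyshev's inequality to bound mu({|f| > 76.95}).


Chebyshev/Markov inequality: mu(|f| > eps) <= (||f||_p / eps)^p
Step 1: ||f||_2 / eps = 16.4 / 76.95 = 0.213125
Step 2: Raise to power p = 2:
  (0.213125)^2 = 0.045422
Step 3: Therefore mu(|f| > 76.95) <= 0.045422


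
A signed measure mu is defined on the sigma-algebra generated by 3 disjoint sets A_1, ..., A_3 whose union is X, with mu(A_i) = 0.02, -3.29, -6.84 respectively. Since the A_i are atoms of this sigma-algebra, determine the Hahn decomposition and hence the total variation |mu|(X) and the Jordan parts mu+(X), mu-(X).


Step 1: Every measurable set is a union of atoms (the cells / points), so a Hahn decomposition is
  obtained by grouping atoms by sign: P = union of atoms with mu > 0, N = union of the remaining atoms.
  Atoms in P (indices): 1;  atoms in N (indices): 2, 3
  Positive values: 0.02
  Negative values: -3.29, -6.84
Step 2: mu+(X) = mu(P) = sum of positive atom values = 0.02
Step 3: mu-(X) = -mu(N) = sum of |negative atom values| = 10.13
Step 4: |mu|(X) = mu+(X) + mu-(X) = 0.02 + 10.13 = 10.15


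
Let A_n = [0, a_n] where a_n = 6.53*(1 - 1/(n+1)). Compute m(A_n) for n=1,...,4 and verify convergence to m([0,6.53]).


By continuity of measure from below: if A_n increases to A, then m(A_n) -> m(A).
Here A = [0, 6.53], so m(A) = 6.53
Step 1: a_1 = 6.53*(1 - 1/2) = 3.265, m(A_1) = 3.265
Step 2: a_2 = 6.53*(1 - 1/3) = 4.3533, m(A_2) = 4.3533
Step 3: a_3 = 6.53*(1 - 1/4) = 4.8975, m(A_3) = 4.8975
Step 4: a_4 = 6.53*(1 - 1/5) = 5.224, m(A_4) = 5.224
Limit: m(A_n) -> m([0,6.53]) = 6.53


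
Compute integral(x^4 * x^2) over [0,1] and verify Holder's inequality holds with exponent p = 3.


Step 1: Exact integral of f*g = integral(x^6, 0, 1) = 1/7
     = 0.142857
Step 2: Holder bound with p=3, q=1.5:
  ||f||_p = (integral x^12 dx)^(1/3) = (1/13)^(1/3) = 0.42529
  ||g||_q = (integral x^3 dx)^(1/1.5) = (1/4)^(1/1.5) = 0.39685
Step 3: Holder bound = ||f||_p * ||g||_q = 0.42529 * 0.39685 = 0.168777
Verification: 0.142857 <= 0.168777 (Holder holds)


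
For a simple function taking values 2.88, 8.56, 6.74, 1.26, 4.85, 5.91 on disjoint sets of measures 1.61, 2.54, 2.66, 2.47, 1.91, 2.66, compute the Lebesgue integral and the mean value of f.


Step 1: Integral = sum(value_i * measure_i)
= 2.88*1.61 + 8.56*2.54 + 6.74*2.66 + 1.26*2.47 + 4.85*1.91 + 5.91*2.66
= 4.6368 + 21.7424 + 17.9284 + 3.1122 + 9.2635 + 15.7206
= 72.4039
Step 2: Total measure of domain = 1.61 + 2.54 + 2.66 + 2.47 + 1.91 + 2.66 = 13.85
Step 3: Average value = 72.4039 / 13.85 = 5.227718


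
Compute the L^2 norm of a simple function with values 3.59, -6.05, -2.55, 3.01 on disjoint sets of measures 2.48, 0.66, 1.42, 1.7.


Step 1: Compute |f_i|^2 for each value:
  |3.59|^2 = 12.8881
  |-6.05|^2 = 36.6025
  |-2.55|^2 = 6.5025
  |3.01|^2 = 9.0601
Step 2: Multiply by measures and sum:
  12.8881 * 2.48 = 31.962488
  36.6025 * 0.66 = 24.15765
  6.5025 * 1.42 = 9.23355
  9.0601 * 1.7 = 15.40217
Sum = 31.962488 + 24.15765 + 9.23355 + 15.40217 = 80.755858
Step 3: Take the p-th root:
||f||_2 = (80.755858)^(1/2) = 8.986426


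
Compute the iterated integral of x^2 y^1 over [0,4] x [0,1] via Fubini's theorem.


By Fubini's theorem, the double integral factors as a product of single integrals:
Step 1: integral_0^4 x^2 dx = [x^3/3] from 0 to 4
     = 4^3/3 = 21.333333
Step 2: integral_0^1 y^1 dy = [y^2/2] from 0 to 1
     = 1^2/2 = 0.5
Step 3: Double integral = 21.333333 * 0.5 = 10.666667


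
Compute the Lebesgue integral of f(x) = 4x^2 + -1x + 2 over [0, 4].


The Lebesgue integral of a Riemann-integrable function agrees with the Riemann integral.
Antiderivative F(x) = (4/3)x^3 + (-1/2)x^2 + 2x
F(4) = (4/3)*4^3 + (-1/2)*4^2 + 2*4
     = (4/3)*64 + (-1/2)*16 + 2*4
     = 85.333333 + -8 + 8
     = 85.333333
F(0) = 0.0
Integral = F(4) - F(0) = 85.333333 - 0.0 = 85.333333


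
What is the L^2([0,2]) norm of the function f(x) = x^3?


Step 1: ||f||_2 = (integral_0^2 |x^3|^2 dx)^(1/2)
     = (integral_0^2 x^6 dx)^(1/2)
Step 2: integral_0^2 x^6 dx = [x^7/(7)] from 0 to 2 = 2^7/7
     = 128/7 = 18.285714
Step 3: ||f||_2 = (18.285714)^(1/2) = 4.27618


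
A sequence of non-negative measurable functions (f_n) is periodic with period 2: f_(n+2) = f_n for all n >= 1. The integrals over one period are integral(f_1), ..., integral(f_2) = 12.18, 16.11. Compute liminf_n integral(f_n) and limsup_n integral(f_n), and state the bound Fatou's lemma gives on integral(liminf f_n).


The sequence (integral(f_n)) is periodic with period 2, repeating the values 12.18, 16.11 indefinitely.
Step 1: For a periodic sequence, every tail (a_m, a_(m+1), ...) contains all 2 period values infinitely often.
Step 2: Hence inf of every tail = min of the period values = min(12.18, 16.11) = 12.18.
        liminf_n integral(f_n) = sup over m of (inf of tail from m) = 12.18.
Step 3: Similarly sup of every tail = max of the period values = 16.11.
        limsup_n integral(f_n) = 16.11.
Step 4: Fatou's lemma: integral(liminf_n f_n) <= liminf_n integral(f_n) = 12.18.
        So the integral of the pointwise liminf is at most 12.18.


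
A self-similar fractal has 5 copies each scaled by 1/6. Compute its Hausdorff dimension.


For a self-similar set with N copies scaled by 1/r:
dim_H = log(N)/log(r) = log(5)/log(6)
= 1.609438/1.791759
= 0.898244


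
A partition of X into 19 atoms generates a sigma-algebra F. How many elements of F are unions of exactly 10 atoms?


Each element of F is a union of some subset of the 19 atoms.
Elements that are unions of exactly 10 atoms correspond to 10-element subsets of the 19 atoms.
Count = C(19, 10) = 19! / (10! * 9!) = 92378.


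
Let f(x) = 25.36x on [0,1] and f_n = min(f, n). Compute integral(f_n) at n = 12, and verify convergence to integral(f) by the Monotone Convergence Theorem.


f(x) = 25.36x on [0,1]; f_n(x) = min(25.36x, n). At n = 12:
Step 1: f(x) reaches 12 at x = 12/25.36 = 0.473186
Step 2: integral(f_12) = integral(25.36x, 0, 0.473186) + integral(12, 0.473186, 1)
       = 25.36*0.473186^2/2 + 12*(1 - 0.473186)
       = 2.839117 + 6.321767
       = 9.160883
Step 3: As n -> infinity, f_n increases to f, so by MCT integral(f_n) -> integral(f) = 25.36/2 = 12.68.
Convergence: integral(f_12) = 9.160883 -> 12.68 as n -> infinity


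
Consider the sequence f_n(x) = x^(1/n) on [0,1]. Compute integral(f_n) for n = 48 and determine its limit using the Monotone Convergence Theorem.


At n = 48: f_48(x) = x^(1/48).
Step 1: integral(x^(1/48), 0, 1) = [x^(1/48+1) / (1/48+1)] from 0 to 1
     = 1 / (1/48 + 1) = 1 / ((48+1)/48) = 48/(48+1)
     = 48/49 = 0.979592
Step 2: As n -> infinity, f_n(x) = x^(1/n) -> 1 for x in (0,1], and f_n is increasing in n.
By MCT, lim_n integral(f_n) = integral(lim_n f_n) = integral(1, 0, 1) = 1.
Step 3: Verify convergence: 48/49 = 0.979592 -> 1


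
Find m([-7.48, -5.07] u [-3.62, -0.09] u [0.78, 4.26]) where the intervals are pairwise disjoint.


For pairwise disjoint intervals, m(union) = sum of lengths.
= (-5.07 - -7.48) + (-0.09 - -3.62) + (4.26 - 0.78)
= 2.41 + 3.53 + 3.48
= 9.42


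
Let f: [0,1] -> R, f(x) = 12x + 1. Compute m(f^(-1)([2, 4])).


f^(-1)([2, 4]) = {x : 2 <= 12x + 1 <= 4}
Solving: (2 - 1)/12 <= x <= (4 - 1)/12
= [0.083333, 0.25]
Intersecting with [0,1]: [0.083333, 0.25]
Measure = 0.25 - 0.083333 = 0.166667


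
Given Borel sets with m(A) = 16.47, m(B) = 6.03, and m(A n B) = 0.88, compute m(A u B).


By inclusion-exclusion: m(A u B) = m(A) + m(B) - m(A n B)
= 16.47 + 6.03 - 0.88
= 21.62


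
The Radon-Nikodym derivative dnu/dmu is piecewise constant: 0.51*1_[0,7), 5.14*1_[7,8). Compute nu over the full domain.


Integrate each piece of the Radon-Nikodym derivative:
Step 1: integral_0^7 0.51 dx = 0.51*(7-0) = 0.51*7 = 3.57
Step 2: integral_7^8 5.14 dx = 5.14*(8-7) = 5.14*1 = 5.14
Total: 3.57 + 5.14 = 8.71


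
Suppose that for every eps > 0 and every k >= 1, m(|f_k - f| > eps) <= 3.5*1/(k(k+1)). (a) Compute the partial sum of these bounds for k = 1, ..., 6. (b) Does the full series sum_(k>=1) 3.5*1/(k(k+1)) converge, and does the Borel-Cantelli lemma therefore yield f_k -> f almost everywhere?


Step 1: List the terms 3.5*1/(k(k+1)) for k = 1 to 6:
  k=1: 1.75
  k=2: 0.583333
  k=3: 0.291667
  k=4: 0.175
  k=5: 0.116667
  k=6: 0.083333
Step 2: Partial sum = 1.75 + 0.583333 + 0.291667 + 0.175 + 0.116667 + 0.083333
     = 3
Step 3: The full series sum_(k>=1) 3.5*1/(k(k+1)) converges (telescoping series sum 1/(k(k+1)) = 1; a constant multiple of a convergent series converges).
Step 4: Fix eps > 0. Since sum_k m(|f_k - f| > eps) < infinity, the Borel-Cantelli lemma gives
        m(limsup_k {|f_k - f| > eps}) = 0, i.e. for a.e. x, |f_k(x) - f(x)| <= eps for all large k.
        Applying this with eps = 1/j for j = 1, 2, ... and intersecting the countably many full-measure sets,
        for a.e. x we get limsup_k |f_k(x) - f(x)| <= 1/j for every j, hence f_k -> f almost everywhere.
Conclusion: series converges; Borel-Cantelli yields f_k -> f a.e.


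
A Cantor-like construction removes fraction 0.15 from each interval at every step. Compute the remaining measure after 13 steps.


Step 1: At each step, fraction remaining = 1 - 0.15 = 0.85
Step 2: After 13 steps, measure = (0.85)^13
Result = 0.120905


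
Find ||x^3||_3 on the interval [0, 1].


Step 1: ||f||_3 = (integral_0^1 |x^3|^3 dx)^(1/3)
     = (integral_0^1 x^9 dx)^(1/3)
Step 2: integral_0^1 x^9 dx = [x^10/(10)] from 0 to 1 = 1^10/10
     = 1/10 = 0.1
Step 3: ||f||_3 = (0.1)^(1/3) = 0.464159


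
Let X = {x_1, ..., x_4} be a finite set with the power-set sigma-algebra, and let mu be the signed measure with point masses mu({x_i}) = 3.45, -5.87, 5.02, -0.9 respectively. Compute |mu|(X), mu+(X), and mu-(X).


Step 1: Every measurable set is a union of atoms (the cells / points), so a Hahn decomposition is
  obtained by grouping atoms by sign: P = union of atoms with mu > 0, N = union of the remaining atoms.
  Atoms in P (indices): 1, 3;  atoms in N (indices): 2, 4
  Positive values: 3.45, 5.02
  Negative values: -5.87, -0.9
Step 2: mu+(X) = mu(P) = sum of positive atom values = 8.47
Step 3: mu-(X) = -mu(N) = sum of |negative atom values| = 6.77
Step 4: |mu|(X) = mu+(X) + mu-(X) = 8.47 + 6.77 = 15.24


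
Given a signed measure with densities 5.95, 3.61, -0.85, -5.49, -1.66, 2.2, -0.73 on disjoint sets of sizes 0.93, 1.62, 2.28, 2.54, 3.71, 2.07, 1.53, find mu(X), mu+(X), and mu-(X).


Step 1: Compute signed measure on each set:
  Set 1: 5.95 * 0.93 = 5.5335
  Set 2: 3.61 * 1.62 = 5.8482
  Set 3: -0.85 * 2.28 = -1.938
  Set 4: -5.49 * 2.54 = -13.9446
  Set 5: -1.66 * 3.71 = -6.1586
  Set 6: 2.2 * 2.07 = 4.554
  Set 7: -0.73 * 1.53 = -1.1169
Step 2: Total signed measure = (5.5335) + (5.8482) + (-1.938) + (-13.9446) + (-6.1586) + (4.554) + (-1.1169)
     = -7.2224
Step 3: Positive part mu+(X) = sum of positive contributions = 15.9357
Step 4: Negative part mu-(X) = |sum of negative contributions| = 23.1581


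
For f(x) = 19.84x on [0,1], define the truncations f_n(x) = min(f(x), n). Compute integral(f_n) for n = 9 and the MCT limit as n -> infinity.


f(x) = 19.84x on [0,1]; f_n(x) = min(19.84x, n). At n = 9:
Step 1: f(x) reaches 9 at x = 9/19.84 = 0.453629
Step 2: integral(f_9) = integral(19.84x, 0, 0.453629) + integral(9, 0.453629, 1)
       = 19.84*0.453629^2/2 + 9*(1 - 0.453629)
       = 2.041331 + 4.917339
       = 6.958669
Step 3: As n -> infinity, f_n increases to f, so by MCT integral(f_n) -> integral(f) = 19.84/2 = 9.92.
Convergence: integral(f_9) = 6.958669 -> 9.92 as n -> infinity


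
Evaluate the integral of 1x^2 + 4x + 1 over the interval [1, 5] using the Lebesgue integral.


The Lebesgue integral of a Riemann-integrable function agrees with the Riemann integral.
Antiderivative F(x) = (1/3)x^3 + (4/2)x^2 + 1x
F(5) = (1/3)*5^3 + (4/2)*5^2 + 1*5
     = (1/3)*125 + (4/2)*25 + 1*5
     = 41.666667 + 50 + 5
     = 96.666667
F(1) = 3.333333
Integral = F(5) - F(1) = 96.666667 - 3.333333 = 93.333333


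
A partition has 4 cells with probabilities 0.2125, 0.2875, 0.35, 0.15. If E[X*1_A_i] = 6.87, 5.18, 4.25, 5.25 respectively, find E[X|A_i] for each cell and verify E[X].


For each cell A_i: E[X|A_i] = E[X*1_A_i] / P(A_i)
Step 1: E[X|A_1] = 6.87 / 0.2125 = 32.329412
Step 2: E[X|A_2] = 5.18 / 0.2875 = 18.017391
Step 3: E[X|A_3] = 4.25 / 0.35 = 12.142857
Step 4: E[X|A_4] = 5.25 / 0.15 = 35
Verification: E[X] = sum E[X*1_A_i] = 6.87 + 5.18 + 4.25 + 5.25 = 21.55


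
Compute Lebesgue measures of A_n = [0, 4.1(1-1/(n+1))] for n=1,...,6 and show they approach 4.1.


By continuity of measure from below: if A_n increases to A, then m(A_n) -> m(A).
Here A = [0, 4.1], so m(A) = 4.1
Step 1: a_1 = 4.1*(1 - 1/2) = 2.05, m(A_1) = 2.05
Step 2: a_2 = 4.1*(1 - 1/3) = 2.7333, m(A_2) = 2.7333
Step 3: a_3 = 4.1*(1 - 1/4) = 3.075, m(A_3) = 3.075
Step 4: a_4 = 4.1*(1 - 1/5) = 3.28, m(A_4) = 3.28
Step 5: a_5 = 4.1*(1 - 1/6) = 3.4167, m(A_5) = 3.4167
Step 6: a_6 = 4.1*(1 - 1/7) = 3.5143, m(A_6) = 3.5143
Limit: m(A_n) -> m([0,4.1]) = 4.1


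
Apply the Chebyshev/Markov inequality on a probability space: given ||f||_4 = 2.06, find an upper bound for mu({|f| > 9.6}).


Chebyshev/Markov inequality: mu(|f| > eps) <= (||f||_p / eps)^p
Step 1: ||f||_4 / eps = 2.06 / 9.6 = 0.214583
Step 2: Raise to power p = 4:
  (0.214583)^4 = 0.00212
Step 3: Therefore mu(|f| > 9.6) <= 0.00212


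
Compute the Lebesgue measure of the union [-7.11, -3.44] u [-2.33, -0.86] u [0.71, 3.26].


For pairwise disjoint intervals, m(union) = sum of lengths.
= (-3.44 - -7.11) + (-0.86 - -2.33) + (3.26 - 0.71)
= 3.67 + 1.47 + 2.55
= 7.69


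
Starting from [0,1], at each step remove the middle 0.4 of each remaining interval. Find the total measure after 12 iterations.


Step 1: At each step, fraction remaining = 1 - 0.4 = 0.6
Step 2: After 12 steps, measure = (0.6)^12
Result = 0.002177


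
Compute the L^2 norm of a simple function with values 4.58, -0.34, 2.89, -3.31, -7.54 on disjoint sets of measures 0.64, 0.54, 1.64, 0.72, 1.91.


Step 1: Compute |f_i|^2 for each value:
  |4.58|^2 = 20.9764
  |-0.34|^2 = 0.1156
  |2.89|^2 = 8.3521
  |-3.31|^2 = 10.9561
  |-7.54|^2 = 56.8516
Step 2: Multiply by measures and sum:
  20.9764 * 0.64 = 13.424896
  0.1156 * 0.54 = 0.062424
  8.3521 * 1.64 = 13.697444
  10.9561 * 0.72 = 7.888392
  56.8516 * 1.91 = 108.586556
Sum = 13.424896 + 0.062424 + 13.697444 + 7.888392 + 108.586556 = 143.659712
Step 3: Take the p-th root:
||f||_2 = (143.659712)^(1/2) = 11.985813


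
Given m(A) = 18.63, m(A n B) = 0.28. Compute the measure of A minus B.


m(A \ B) = m(A) - m(A n B)
= 18.63 - 0.28
= 18.35


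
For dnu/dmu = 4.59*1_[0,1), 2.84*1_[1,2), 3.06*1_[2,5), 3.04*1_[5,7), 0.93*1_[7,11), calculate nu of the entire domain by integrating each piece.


Integrate each piece of the Radon-Nikodym derivative:
Step 1: integral_0^1 4.59 dx = 4.59*(1-0) = 4.59*1 = 4.59
Step 2: integral_1^2 2.84 dx = 2.84*(2-1) = 2.84*1 = 2.84
Step 3: integral_2^5 3.06 dx = 3.06*(5-2) = 3.06*3 = 9.18
Step 4: integral_5^7 3.04 dx = 3.04*(7-5) = 3.04*2 = 6.08
Step 5: integral_7^11 0.93 dx = 0.93*(11-7) = 0.93*4 = 3.72
Total: 4.59 + 2.84 + 9.18 + 6.08 + 3.72 = 26.41


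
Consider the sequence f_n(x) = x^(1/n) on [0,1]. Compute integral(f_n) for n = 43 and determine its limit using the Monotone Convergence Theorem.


At n = 43: f_43(x) = x^(1/43).
Step 1: integral(x^(1/43), 0, 1) = [x^(1/43+1) / (1/43+1)] from 0 to 1
     = 1 / (1/43 + 1) = 1 / ((43+1)/43) = 43/(43+1)
     = 43/44 = 0.977273
Step 2: As n -> infinity, f_n(x) = x^(1/n) -> 1 for x in (0,1], and f_n is increasing in n.
By MCT, lim_n integral(f_n) = integral(lim_n f_n) = integral(1, 0, 1) = 1.
Step 3: Verify convergence: 43/44 = 0.977273 -> 1


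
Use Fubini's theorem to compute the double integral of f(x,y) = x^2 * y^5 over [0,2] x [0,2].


By Fubini's theorem, the double integral factors as a product of single integrals:
Step 1: integral_0^2 x^2 dx = [x^3/3] from 0 to 2
     = 2^3/3 = 2.666667
Step 2: integral_0^2 y^5 dy = [y^6/6] from 0 to 2
     = 2^6/6 = 10.666667
Step 3: Double integral = 2.666667 * 10.666667 = 28.444444


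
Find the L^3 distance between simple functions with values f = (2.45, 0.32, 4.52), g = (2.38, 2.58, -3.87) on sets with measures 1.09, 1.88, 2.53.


Step 1: Compute differences f_i - g_i:
  2.45 - 2.38 = 0.07
  0.32 - 2.58 = -2.26
  4.52 - -3.87 = 8.39
Step 2: Compute |diff|^3 * measure for each set:
  |0.07|^3 * 1.09 = 3.430000e-04 * 1.09 = 3.738700e-04
  |-2.26|^3 * 1.88 = 11.543176 * 1.88 = 21.701171
  |8.39|^3 * 2.53 = 590.589719 * 2.53 = 1494.191989
Step 3: Sum = 1515.893534
Step 4: ||f-g||_3 = (1515.893534)^(1/3) = 11.487431


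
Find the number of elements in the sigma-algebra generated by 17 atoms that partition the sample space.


Each element of the sigma-algebra is a union of some subset of the 17 atoms.
The number of such subsets is 2^17 = 131072.


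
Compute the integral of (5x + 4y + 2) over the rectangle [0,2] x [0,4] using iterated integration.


By Fubini, integrate in x first, then y.
Step 1: Fix y, integrate over x in [0,2]:
  integral(5x + 4y + 2, x=0..2)
  = 5*(2^2 - 0^2)/2 + (4y + 2)*(2 - 0)
  = 10 + (4y + 2)*2
  = 10 + 8y + 4
  = 14 + 8y
Step 2: Integrate over y in [0,4]:
  integral(14 + 8y, y=0..4)
  = 14*4 + 8*(4^2 - 0^2)/2
  = 56 + 64
  = 120


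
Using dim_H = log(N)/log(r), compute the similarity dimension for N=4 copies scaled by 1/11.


For a self-similar set with N copies scaled by 1/r:
dim_H = log(N)/log(r) = log(4)/log(11)
= 1.386294/2.397895
= 0.57813


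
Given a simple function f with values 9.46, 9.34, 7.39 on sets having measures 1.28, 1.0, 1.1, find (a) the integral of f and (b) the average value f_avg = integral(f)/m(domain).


Step 1: Integral = sum(value_i * measure_i)
= 9.46*1.28 + 9.34*1.0 + 7.39*1.1
= 12.1088 + 9.34 + 8.129
= 29.5778
Step 2: Total measure of domain = 1.28 + 1.0 + 1.1 = 3.38
Step 3: Average value = 29.5778 / 3.38 = 8.750828


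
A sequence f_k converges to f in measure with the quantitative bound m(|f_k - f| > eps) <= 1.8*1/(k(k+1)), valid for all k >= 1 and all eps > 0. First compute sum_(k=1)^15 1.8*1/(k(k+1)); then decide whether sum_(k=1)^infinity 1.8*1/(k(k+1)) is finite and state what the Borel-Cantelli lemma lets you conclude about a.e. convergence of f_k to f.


Step 1: List the terms 1.8*1/(k(k+1)) for k = 1 to 15:
  k=1: 0.9
  k=2: 0.3
  k=3: 0.15
  k=4: 0.09
  k=5: 0.06
  k=6: 0.042857
  k=7: 0.032143
  k=8: 0.025
  k=9: 0.02
  k=10: 0.016364
  k=11: 0.013636
  k=12: 0.011538
  k=13: 0.00989
  k=14: 0.008571
  k=15: 0.0075
Step 2: Partial sum = 0.9 + 0.3 + 0.15 + 0.09 + 0.06 + 0.042857 + 0.032143 + 0.025 + 0.02 + 0.016364 + 0.013636 + 0.011538 + 0.00989 + 0.008571 + 0.0075
     = 1.6875
Step 3: The full series sum_(k>=1) 1.8*1/(k(k+1)) converges (telescoping series sum 1/(k(k+1)) = 1; a constant multiple of a convergent series converges).
Step 4: Fix eps > 0. Since sum_k m(|f_k - f| > eps) < infinity, the Borel-Cantelli lemma gives
        m(limsup_k {|f_k - f| > eps}) = 0, i.e. for a.e. x, |f_k(x) - f(x)| <= eps for all large k.
        Applying this with eps = 1/j for j = 1, 2, ... and intersecting the countably many full-measure sets,
        for a.e. x we get limsup_k |f_k(x) - f(x)| <= 1/j for every j, hence f_k -> f almost everywhere.
Conclusion: series converges; Borel-Cantelli yields f_k -> f a.e.


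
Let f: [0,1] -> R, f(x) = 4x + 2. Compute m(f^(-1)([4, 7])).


f^(-1)([4, 7]) = {x : 4 <= 4x + 2 <= 7}
Solving: (4 - 2)/4 <= x <= (7 - 2)/4
= [0.5, 1.25]
Intersecting with [0,1]: [0.5, 1]
Measure = 1 - 0.5 = 0.5


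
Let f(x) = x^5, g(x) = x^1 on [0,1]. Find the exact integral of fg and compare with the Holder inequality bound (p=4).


Step 1: Exact integral of f*g = integral(x^6, 0, 1) = 1/7
     = 0.142857
Step 2: Holder bound with p=4, q=1.333333:
  ||f||_p = (integral x^20 dx)^(1/4) = (1/21)^(1/4) = 0.467138
  ||g||_q = (integral x^1.333333 dx)^(1/1.333333) = (1/2.333333)^(1/1.333333) = 0.529685
Step 3: Holder bound = ||f||_p * ||g||_q = 0.467138 * 0.529685 = 0.247436
Verification: 0.142857 <= 0.247436 (Holder holds)


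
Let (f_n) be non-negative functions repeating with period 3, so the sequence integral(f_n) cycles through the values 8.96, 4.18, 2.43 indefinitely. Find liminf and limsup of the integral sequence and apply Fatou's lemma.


The sequence (integral(f_n)) is periodic with period 3, repeating the values 8.96, 4.18, 2.43 indefinitely.
Step 1: For a periodic sequence, every tail (a_m, a_(m+1), ...) contains all 3 period values infinitely often.
Step 2: Hence inf of every tail = min of the period values = min(8.96, 4.18, 2.43) = 2.43.
        liminf_n integral(f_n) = sup over m of (inf of tail from m) = 2.43.
Step 3: Similarly sup of every tail = max of the period values = 8.96.
        limsup_n integral(f_n) = 8.96.
Step 4: Fatou's lemma: integral(liminf_n f_n) <= liminf_n integral(f_n) = 2.43.
        So the integral of the pointwise liminf is at most 2.43.
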